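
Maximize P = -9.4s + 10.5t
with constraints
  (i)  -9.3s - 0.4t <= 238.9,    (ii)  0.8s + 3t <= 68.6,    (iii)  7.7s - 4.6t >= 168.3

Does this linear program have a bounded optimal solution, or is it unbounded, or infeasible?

Feasible corners and P = -9.4s + 10.5t:
  (-51581/2293, -170236/2293) → P = -6513083/11465
  (41023/1339, 19679/1339) → P = -1789867/13390
The feasible region has finitely many vertices and no improving ray; the maximum is -1789867/13390 at (41023/1339, 19679/1339).

bounded optimum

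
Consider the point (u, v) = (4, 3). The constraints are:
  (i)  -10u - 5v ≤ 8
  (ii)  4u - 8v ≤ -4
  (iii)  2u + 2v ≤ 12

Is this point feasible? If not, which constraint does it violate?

Constraint (iii): 2u + 2v = 14, which is not ≤ 12. All other constraints are satisfied.

not feasible — violates (iii)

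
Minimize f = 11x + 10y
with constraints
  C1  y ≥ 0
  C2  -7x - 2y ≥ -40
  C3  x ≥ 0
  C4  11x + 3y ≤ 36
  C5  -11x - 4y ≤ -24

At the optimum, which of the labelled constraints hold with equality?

Feasible corners and f = 11x + 10y:
  (36/11, 0) → f = 36
  (24/11, 0) → f = 24
  (0, 12) → f = 120
  (0, 6) → f = 60

The minimum is at (24/11, 0). Substituting into each constraint, equality holds for C1 and C5; the remaining constraints have slack.

C1 and C5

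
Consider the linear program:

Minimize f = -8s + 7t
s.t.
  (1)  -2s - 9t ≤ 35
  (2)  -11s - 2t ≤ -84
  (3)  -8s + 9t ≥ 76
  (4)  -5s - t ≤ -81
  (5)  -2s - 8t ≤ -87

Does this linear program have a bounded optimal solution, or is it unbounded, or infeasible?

unbounded

From the feasible point (-78, 471), moving in the direction (9, 8) keeps every constraint satisfied while f decreases without bound.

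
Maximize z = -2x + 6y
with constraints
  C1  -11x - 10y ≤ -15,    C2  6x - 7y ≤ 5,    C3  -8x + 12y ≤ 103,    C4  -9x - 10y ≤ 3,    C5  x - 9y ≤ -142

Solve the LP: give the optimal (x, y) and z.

x = 781/16, y = 329/8, maximum z = 1193/8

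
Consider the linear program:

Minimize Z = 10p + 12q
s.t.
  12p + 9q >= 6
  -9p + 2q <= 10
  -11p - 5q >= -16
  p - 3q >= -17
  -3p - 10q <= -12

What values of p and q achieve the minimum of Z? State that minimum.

p = -16/31, q = 42/31, minimum Z = 344/31

Extreme points and Z = 10p + 12q:
  (-26/35, 58/35) → Z = 436/35
  (-16/31, 42/31) → Z = 344/31
  (-18/67, 254/67) → Z = 2868/67
  (20/19, 84/95) → Z = 2008/95

The optimum lies where 12p + 9q = 6 and -3p - 10q = -12.
Solving simultaneously gives p = -16/31, q = 42/31.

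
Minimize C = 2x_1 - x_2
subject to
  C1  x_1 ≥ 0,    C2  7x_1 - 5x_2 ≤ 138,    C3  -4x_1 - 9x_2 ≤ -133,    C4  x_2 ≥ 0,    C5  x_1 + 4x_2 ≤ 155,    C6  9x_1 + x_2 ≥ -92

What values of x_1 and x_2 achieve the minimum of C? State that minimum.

x_1 = 0, x_2 = 155/4, minimum C = -155/4

Vertices and C = 2x_1 - x_2:
  (0, 133/9) → C = -133/9
  (0, 155/4) → C = -155/4
  (1907/83, 379/83) → C = 3435/83
  (1327/33, 947/33) → C = 569/11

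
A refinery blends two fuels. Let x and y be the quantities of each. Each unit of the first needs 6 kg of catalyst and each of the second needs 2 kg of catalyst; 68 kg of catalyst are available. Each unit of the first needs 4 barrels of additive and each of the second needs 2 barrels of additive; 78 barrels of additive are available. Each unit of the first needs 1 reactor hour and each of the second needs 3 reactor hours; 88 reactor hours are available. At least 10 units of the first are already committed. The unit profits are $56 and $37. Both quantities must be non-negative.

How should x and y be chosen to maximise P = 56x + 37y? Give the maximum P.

Feasible corners and P = 56x + 37y:
  (34/3, 0) → P = 1904/3
  (10, 0) → P = 560
  (10, 4) → P = 708

x = 10, y = 4, maximum P = 708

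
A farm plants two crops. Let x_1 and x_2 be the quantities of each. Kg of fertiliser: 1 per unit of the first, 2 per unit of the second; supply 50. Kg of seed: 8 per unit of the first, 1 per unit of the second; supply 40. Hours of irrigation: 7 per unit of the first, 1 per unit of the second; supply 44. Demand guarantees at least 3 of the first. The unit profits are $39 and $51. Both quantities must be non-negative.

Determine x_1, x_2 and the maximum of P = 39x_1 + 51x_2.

x_1 = 3, x_2 = 16, maximum P = 933

Feasible corners and P = 39x_1 + 51x_2:
  (5, 0) → P = 195
  (3, 0) → P = 117
  (3, 16) → P = 933

The optimum lies where 8x_1 + x_2 = 40 and x_1 = 3.
Solving simultaneously gives x_1 = 3, x_2 = 16.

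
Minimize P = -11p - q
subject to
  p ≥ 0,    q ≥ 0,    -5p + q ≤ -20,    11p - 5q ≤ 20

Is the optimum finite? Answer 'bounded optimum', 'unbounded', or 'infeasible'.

unbounded

From the feasible point (40/7, 60/7), moving in the direction (5, 11) keeps every constraint satisfied while P decreases without bound.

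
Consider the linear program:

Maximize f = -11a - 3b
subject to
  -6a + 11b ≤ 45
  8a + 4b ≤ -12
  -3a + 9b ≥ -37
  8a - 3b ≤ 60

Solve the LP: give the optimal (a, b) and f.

a = -116/3, b = -17, maximum f = 1429/3

Corner points and f = -11a - 3b:
  (-39/14, 18/7) → f = 321/14
  (-116/3, -17) → f = 1429/3
  (10/21, -83/21) → f = 139/21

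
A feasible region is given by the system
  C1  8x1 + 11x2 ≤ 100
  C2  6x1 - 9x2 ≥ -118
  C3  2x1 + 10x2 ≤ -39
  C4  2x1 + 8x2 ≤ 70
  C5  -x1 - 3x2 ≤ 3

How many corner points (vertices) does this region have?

Of the 10 pairwise boundary intersections, those satisfying every inequality are:
  (1429/58, -256/29)
  (333/13, -124/13)
  (87/4, -33/4)

3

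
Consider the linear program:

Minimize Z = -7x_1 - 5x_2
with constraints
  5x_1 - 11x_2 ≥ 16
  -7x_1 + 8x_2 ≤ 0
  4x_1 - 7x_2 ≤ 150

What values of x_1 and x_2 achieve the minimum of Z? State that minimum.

x_1 = 1538/9, x_2 = 686/9, minimum Z = -4732/3

Feasible corners and Z = -7x_1 - 5x_2:
  (-128/37, -112/37) → Z = 1456/37
  (1538/9, 686/9) → Z = -4732/3
  (-1200/17, -1050/17) → Z = 13650/17

At the optimal vertex, 5x_1 - 11x_2 = 16 and 4x_1 - 7x_2 = 150.
Solving simultaneously gives x_1 = 1538/9, x_2 = 686/9.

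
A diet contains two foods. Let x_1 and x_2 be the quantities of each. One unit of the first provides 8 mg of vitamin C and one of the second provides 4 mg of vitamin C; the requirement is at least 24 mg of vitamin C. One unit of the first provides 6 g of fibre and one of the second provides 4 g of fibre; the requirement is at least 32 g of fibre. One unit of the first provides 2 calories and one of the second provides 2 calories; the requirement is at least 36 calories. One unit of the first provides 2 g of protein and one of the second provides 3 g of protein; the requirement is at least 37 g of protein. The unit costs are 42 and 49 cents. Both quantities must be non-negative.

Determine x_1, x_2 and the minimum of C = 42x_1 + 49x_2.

x_1 = 17, x_2 = 1, minimum C = 763

Extreme points and C = 42x_1 + 49x_2:
  (0, 18) → C = 882
  (37/2, 0) → C = 777
  (17, 1) → C = 763
The feasible region is unbounded (it extends along (0, 1), (1, 0)), but C strictly increases along every unbounded feasible direction, so there is no improving ray and the minimum is attained at a vertex.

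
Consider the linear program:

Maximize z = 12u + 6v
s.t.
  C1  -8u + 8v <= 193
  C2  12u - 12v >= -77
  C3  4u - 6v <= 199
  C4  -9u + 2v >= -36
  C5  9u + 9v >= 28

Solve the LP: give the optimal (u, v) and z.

u = 293/42, v = 375/28, maximum z = 2297/14

Extreme points and z = 12u + 6v:
  (293/42, 375/28) → z = 2297/14
  (-119/72, 343/72) → z = 35/4
  (380/99, -8/11) → z = 1376/33

The optimum lies where 12u - 12v = -77 and -9u + 2v = -36.
Solving simultaneously gives u = 293/42, v = 375/28.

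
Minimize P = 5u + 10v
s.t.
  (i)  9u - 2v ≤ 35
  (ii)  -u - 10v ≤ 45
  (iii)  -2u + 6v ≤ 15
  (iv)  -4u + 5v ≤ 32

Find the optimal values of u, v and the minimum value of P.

u = -109/9, v = -148/45, minimum P = -841/9

Feasible corners and P = 5u + 10v:
  (65/23, -110/23) → P = -775/23
  (24/5, 41/10) → P = 65
  (-109/9, -148/45) → P = -841/9
  (-117/14, -2/7) → P = -625/14

At the optimal vertex, -u - 10v = 45 and -4u + 5v = 32.
Solving simultaneously gives u = -109/9, v = -148/45.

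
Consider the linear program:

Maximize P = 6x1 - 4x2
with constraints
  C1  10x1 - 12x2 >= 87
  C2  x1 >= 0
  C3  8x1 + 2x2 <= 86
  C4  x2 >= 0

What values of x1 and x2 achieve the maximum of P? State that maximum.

x1 = 43/4, x2 = 0, maximum P = 129/2

Corner points and P = 6x1 - 4x2:
  (603/58, 41/29) → P = 1645/29
  (87/10, 0) → P = 261/5
  (43/4, 0) → P = 129/2

The binding constraints are 8x1 + 2x2 = 86 and x2 = 0.
Solving simultaneously gives x1 = 43/4, x2 = 0.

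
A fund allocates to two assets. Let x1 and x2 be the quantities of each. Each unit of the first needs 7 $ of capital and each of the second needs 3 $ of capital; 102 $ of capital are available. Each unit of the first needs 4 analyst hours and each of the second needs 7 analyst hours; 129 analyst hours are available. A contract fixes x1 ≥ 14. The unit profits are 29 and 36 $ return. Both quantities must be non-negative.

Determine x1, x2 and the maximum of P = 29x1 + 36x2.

Vertices and P = 29x1 + 36x2:
  (102/7, 0) → P = 2958/7
  (14, 0) → P = 406
  (14, 4/3) → P = 454

The binding constraints are 7x1 + 3x2 = 102 and x1 = 14.
Solving simultaneously gives x1 = 14, x2 = 4/3.

x1 = 14, x2 = 4/3, maximum P = 454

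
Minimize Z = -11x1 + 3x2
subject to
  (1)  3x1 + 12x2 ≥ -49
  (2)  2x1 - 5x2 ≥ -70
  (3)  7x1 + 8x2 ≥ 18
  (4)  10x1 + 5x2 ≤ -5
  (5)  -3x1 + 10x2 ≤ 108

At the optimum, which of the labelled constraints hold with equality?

(3) and (4)

Extreme points and Z = -11x1 + 3x2:
  (-26/9, 43/9) → Z = 415/9
  (-342/47, 405/47) → Z = 4977/47
  (-118/23, 213/23) → Z = 1937/23

The minimum is at (-26/9, 43/9). Substituting into each constraint, equality holds for (3) and (4); the remaining constraints have slack.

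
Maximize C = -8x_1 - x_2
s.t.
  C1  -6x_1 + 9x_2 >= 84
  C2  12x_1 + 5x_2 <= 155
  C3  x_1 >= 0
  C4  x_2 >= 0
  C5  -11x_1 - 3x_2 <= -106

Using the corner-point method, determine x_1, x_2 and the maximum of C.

Extreme points and C = -8x_1 - x_2:
  (325/46, 323/23) → C = -1623/23
  (6, 40/3) → C = -184/3
  (65/19, 433/19) → C = -953/19

The binding constraints are 12x_1 + 5x_2 = 155 and -11x_1 - 3x_2 = -106.
Solving simultaneously gives x_1 = 65/19, x_2 = 433/19.

x_1 = 65/19, x_2 = 433/19, maximum C = -953/19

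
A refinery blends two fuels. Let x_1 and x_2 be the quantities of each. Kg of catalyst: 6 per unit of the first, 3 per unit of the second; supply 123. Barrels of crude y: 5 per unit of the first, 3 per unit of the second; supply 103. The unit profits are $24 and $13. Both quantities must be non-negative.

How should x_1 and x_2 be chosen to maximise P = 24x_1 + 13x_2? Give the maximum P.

Corner points and P = 24x_1 + 13x_2:
  (0, 0) → P = 0
  (0, 103/3) → P = 1339/3
  (41/2, 0) → P = 492
  (20, 1) → P = 493

The optimum lies where 6x_1 + 3x_2 = 123 and 5x_1 + 3x_2 = 103.
Solving simultaneously gives x_1 = 20, x_2 = 1.

x_1 = 20, x_2 = 1, maximum P = 493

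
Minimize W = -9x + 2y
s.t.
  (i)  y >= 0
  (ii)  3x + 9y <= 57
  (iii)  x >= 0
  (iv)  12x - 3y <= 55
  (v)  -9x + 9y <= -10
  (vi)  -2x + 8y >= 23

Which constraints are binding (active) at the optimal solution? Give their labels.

Corner points and W = -9x + 2y:
  (74/13, 173/39) → W = -1652/39
  (67/12, 161/36) → W = -1487/36
  (509/90, 193/45) → W = -3809/90
  (287/54, 227/54) → W = -2129/54

The minimum is at (74/13, 173/39). Substituting into each constraint, equality holds for (ii) and (iv); the remaining constraints have slack.

(ii) and (iv)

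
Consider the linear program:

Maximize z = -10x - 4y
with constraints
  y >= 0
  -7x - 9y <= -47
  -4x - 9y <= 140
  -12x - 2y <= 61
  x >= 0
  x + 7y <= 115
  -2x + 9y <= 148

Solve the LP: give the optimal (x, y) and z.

x = 0, y = 47/9, maximum z = -188/9

Extreme points and z = -10x - 4y:
  (47/7, 0) → z = -470/7
  (115, 0) → z = -1150
  (0, 47/9) → z = -188/9
  (0, 115/7) → z = -460/7

The optimum lies where -7x - 9y = -47 and x = 0.
Solving simultaneously gives x = 0, y = 47/9.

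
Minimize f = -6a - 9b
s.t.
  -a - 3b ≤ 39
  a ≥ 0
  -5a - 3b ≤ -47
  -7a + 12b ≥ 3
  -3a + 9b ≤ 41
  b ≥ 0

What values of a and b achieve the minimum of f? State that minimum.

a = 155/9, b = 278/27, minimum f = -196

Corner points and f = -6a - 9b:
  (185/27, 344/81) → f = -238/3
  (50/9, 173/27) → f = -91
  (155/9, 278/27) → f = -196

At the optimal vertex, -7a + 12b = 3 and -3a + 9b = 41.
Solving simultaneously gives a = 155/9, b = 278/27.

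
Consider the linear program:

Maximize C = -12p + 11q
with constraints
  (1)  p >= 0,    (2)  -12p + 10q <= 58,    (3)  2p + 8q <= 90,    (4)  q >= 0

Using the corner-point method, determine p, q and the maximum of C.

The binding constraints are -12p + 10q = 58 and 2p + 8q = 90.
Solving simultaneously gives p = 109/29, q = 299/29.

p = 109/29, q = 299/29, maximum C = 1981/29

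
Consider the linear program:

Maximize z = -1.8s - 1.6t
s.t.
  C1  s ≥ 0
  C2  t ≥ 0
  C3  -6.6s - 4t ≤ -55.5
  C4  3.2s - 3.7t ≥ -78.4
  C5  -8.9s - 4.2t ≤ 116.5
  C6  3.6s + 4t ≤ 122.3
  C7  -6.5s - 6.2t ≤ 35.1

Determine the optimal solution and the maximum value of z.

Extreme points and z = -1.8s - 1.6t:
  (0, 111/8) → z = -111/5
  (0, 784/37) → z = -6272/185
  (185/22, 0) → z = -333/22
  (1223/36, 0) → z = -1223/20
  (13891/2612, 16840/653) → z = -663899/13060

At the optimal vertex, t = 0 and -6.6s - 4t = -55.5.
Solving simultaneously gives s = 185/22, t = 0.

s = 185/22, t = 0, maximum z = -333/22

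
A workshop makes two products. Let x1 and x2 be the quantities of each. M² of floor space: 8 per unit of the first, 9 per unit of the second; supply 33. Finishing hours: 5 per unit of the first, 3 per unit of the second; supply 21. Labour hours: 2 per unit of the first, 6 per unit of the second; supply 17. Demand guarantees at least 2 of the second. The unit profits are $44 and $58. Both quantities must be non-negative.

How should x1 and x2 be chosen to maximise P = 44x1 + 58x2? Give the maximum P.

x1 = 3/2, x2 = 7/3, maximum P = 604/3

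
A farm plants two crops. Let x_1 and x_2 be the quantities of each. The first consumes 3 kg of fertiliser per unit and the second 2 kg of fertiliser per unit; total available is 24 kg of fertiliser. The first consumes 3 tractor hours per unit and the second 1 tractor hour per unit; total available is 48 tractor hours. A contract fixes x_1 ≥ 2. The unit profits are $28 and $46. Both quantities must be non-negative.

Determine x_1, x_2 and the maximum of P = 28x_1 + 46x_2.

x_1 = 2, x_2 = 9, maximum P = 470

Feasible corners and P = 28x_1 + 46x_2:
  (8, 0) → P = 224
  (2, 0) → P = 56
  (2, 9) → P = 470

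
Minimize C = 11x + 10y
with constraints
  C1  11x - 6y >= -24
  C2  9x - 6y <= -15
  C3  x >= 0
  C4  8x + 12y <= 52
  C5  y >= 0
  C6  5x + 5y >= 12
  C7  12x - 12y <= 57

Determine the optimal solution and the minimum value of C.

Feasible corners and C = 11x + 10y:
  (0, 4) → C = 40
  (2/15, 191/45) → C = 1976/45
  (0, 5/2) → C = 25
  (11/13, 49/13) → C = 47

The binding constraints are 9x - 6y = -15 and x = 0.
Solving simultaneously gives x = 0, y = 5/2.

x = 0, y = 5/2, minimum C = 25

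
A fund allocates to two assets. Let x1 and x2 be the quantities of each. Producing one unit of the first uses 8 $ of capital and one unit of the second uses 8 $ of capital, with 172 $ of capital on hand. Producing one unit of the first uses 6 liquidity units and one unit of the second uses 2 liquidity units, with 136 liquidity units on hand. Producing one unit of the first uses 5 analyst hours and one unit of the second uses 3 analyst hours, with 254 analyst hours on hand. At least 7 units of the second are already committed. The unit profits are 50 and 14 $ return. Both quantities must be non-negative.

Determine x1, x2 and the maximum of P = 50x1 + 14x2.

Extreme points and P = 50x1 + 14x2:
  (0, 43/2) → P = 301
  (0, 7) → P = 98
  (29/2, 7) → P = 823

x1 = 29/2, x2 = 7, maximum P = 823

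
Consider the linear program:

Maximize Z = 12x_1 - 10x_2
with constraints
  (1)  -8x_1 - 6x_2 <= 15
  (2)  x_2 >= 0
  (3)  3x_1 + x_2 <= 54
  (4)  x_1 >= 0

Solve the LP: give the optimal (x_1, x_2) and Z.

x_1 = 18, x_2 = 0, maximum Z = 216

Feasible corners and Z = 12x_1 - 10x_2:
  (18, 0) → Z = 216
  (0, 0) → Z = 0
  (0, 54) → Z = -540

At the optimal vertex, x_2 = 0 and 3x_1 + x_2 = 54.
Solving simultaneously gives x_1 = 18, x_2 = 0.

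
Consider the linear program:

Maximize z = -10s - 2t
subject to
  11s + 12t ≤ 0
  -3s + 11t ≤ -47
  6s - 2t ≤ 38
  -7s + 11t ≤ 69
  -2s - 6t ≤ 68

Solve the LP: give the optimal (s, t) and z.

Feasible corners and z = -10s - 2t:
  (564/157, -517/157) → z = -4606/157
  (228/47, -209/47) → z = -1862/47
  (-233/20, -149/20) → z = 657/5
  (23/10, -121/10) → z = 6/5

At the optimal vertex, -3s + 11t = -47 and -2s - 6t = 68.
Solving simultaneously gives s = -233/20, t = -149/20.

s = -233/20, t = -149/20, maximum z = 657/5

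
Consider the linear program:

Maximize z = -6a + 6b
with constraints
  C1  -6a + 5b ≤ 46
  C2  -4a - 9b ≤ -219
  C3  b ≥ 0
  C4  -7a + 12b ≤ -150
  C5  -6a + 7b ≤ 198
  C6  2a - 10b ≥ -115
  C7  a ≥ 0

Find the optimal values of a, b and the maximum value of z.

Vertices and z = -6a + 6b:
  (219/4, 0) → z = -657/2
  (1326/37, 311/37) → z = -6090/37
  (1440/23, 1105/46) → z = -5325/23
The feasible region is unbounded (it extends along (5, 1), (1, 0)), but z strictly decreases along every unbounded feasible direction, so there is no improving ray and the maximum is attained at a vertex.

a = 1326/37, b = 311/37, maximum z = -6090/37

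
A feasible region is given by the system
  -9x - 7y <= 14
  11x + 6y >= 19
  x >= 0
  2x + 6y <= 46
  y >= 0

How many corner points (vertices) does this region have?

Intersecting each pair of boundary lines and keeping only the points that satisfy every inequality leaves:
  (0, 19/6)
  (19/11, 0)
  (0, 23/3)
  (23, 0)

4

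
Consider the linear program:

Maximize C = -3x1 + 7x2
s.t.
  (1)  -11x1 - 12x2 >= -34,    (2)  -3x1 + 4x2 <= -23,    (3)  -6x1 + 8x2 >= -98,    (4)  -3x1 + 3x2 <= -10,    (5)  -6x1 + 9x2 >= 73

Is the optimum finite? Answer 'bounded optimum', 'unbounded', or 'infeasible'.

infeasible

The boundaries -11x1 - 12x2 = -34 and -3x1 + 4x2 = -23 meet at (103/20, -151/80), but that point violates -6x1 + 9x2 ≥ 73. Every candidate vertex is excluded by some other constraint, so the feasible region is empty.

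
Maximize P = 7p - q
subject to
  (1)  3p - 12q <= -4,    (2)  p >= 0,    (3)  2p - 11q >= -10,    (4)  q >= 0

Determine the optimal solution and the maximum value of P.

Vertices and P = 7p - q:
  (0, 1/3) → P = -1/3
  (76/9, 22/9) → P = 170/3
  (0, 10/11) → P = -10/11

The binding constraints are 3p - 12q = -4 and 2p - 11q = -10.
Solving simultaneously gives p = 76/9, q = 22/9.

p = 76/9, q = 22/9, maximum P = 170/3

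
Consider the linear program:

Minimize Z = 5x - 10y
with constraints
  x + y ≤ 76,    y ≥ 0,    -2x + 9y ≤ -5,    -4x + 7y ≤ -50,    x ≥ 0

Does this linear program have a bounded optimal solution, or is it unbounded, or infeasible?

bounded optimum

Vertices and Z = 5x - 10y:
  (76, 0) → Z = 380
  (689/11, 147/11) → Z = 1975/11
  (25/2, 0) → Z = 125/2
  (415/22, 40/11) → Z = 1275/22
The feasible region has finitely many vertices and no improving ray; the minimum is 1275/22 at (415/22, 40/11).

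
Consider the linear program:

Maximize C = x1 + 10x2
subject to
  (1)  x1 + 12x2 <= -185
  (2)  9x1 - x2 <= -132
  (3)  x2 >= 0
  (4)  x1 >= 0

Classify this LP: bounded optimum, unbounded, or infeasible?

The boundaries x1 + 12x2 = -185 and x2 = 0 meet at (-185, 0), but that point violates x1 ≥ 0. Every candidate vertex is excluded by some other constraint, so the feasible region is empty.

infeasible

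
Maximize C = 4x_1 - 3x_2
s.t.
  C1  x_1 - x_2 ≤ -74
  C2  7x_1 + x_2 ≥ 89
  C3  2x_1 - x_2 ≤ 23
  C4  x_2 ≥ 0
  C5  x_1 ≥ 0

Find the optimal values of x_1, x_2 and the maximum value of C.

Vertices and C = 4x_1 - 3x_2:
  (15/8, 607/8) → C = -1761/8
  (97, 171) → C = -125
  (0, 89) → C = -267
The feasible region is unbounded (it extends along (0, 1), (1, 2)), but C strictly decreases along every unbounded feasible direction, so there is no improving ray and the maximum is attained at a vertex.

The optimum lies where x_1 - x_2 = -74 and 2x_1 - x_2 = 23.
Solving simultaneously gives x_1 = 97, x_2 = 171.

x_1 = 97, x_2 = 171, maximum C = -125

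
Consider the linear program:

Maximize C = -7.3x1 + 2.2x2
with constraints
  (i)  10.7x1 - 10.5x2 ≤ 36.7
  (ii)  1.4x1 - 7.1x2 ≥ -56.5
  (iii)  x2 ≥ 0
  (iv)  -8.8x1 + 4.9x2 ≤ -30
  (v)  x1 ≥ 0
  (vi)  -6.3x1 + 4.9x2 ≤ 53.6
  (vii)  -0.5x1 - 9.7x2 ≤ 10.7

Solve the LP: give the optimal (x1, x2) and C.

Feasible corners and C = -7.3x1 + 2.2x2:
  (7762/557, 5963/557) → C = -43544/557
  (367/107, 0) → C = -26791/1070
  (48985/5562, 26960/2781) → C = -159311/3708
  (75/22, 0) → C = -1095/44

The optimum lies where x2 = 0 and -8.8x1 + 4.9x2 = -30.
Solving simultaneously gives x1 = 75/22, x2 = 0.

x1 = 75/22, x2 = 0, maximum C = -1095/44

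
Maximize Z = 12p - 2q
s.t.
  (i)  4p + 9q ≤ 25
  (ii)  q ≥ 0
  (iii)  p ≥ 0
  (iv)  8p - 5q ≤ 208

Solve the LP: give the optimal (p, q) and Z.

The binding constraints are 4p + 9q = 25 and q = 0.
Solving simultaneously gives p = 25/4, q = 0.

p = 25/4, q = 0, maximum Z = 75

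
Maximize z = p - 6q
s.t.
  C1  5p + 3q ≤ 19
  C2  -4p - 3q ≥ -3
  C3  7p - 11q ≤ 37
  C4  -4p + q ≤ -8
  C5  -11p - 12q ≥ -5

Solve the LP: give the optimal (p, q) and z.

p = 51/37, q = -92/37, maximum z = 603/37

Feasible corners and z = p - 6q:
  (144/65, -127/65) → z = 906/65
  (27/16, -5/4) → z = 147/16
  (51/37, -92/37) → z = 603/37

The binding constraints are 7p - 11q = 37 and -4p + q = -8.
Solving simultaneously gives p = 51/37, q = -92/37.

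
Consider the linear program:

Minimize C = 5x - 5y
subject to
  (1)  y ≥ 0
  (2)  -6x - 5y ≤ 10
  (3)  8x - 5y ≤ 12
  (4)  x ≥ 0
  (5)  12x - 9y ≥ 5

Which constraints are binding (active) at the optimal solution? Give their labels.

Extreme points and C = 5x - 5y:
  (3/2, 0) → C = 15/2
  (5/12, 0) → C = 25/12
  (83/12, 26/3) → C = -35/4

The minimum is at (83/12, 26/3). Substituting into each constraint, equality holds for (3) and (5); the remaining constraints have slack.

(3) and (5)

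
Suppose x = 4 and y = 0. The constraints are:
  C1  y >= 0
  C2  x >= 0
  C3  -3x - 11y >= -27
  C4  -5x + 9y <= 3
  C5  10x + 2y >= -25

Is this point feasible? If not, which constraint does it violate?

feasible

C1: 0 ≥ 0 ✓
C2: 4 ≥ 0 ✓
C3: -12 ≥ -27 ✓
C4: -20 ≤ 3 ✓
C5: 40 ≥ -25 ✓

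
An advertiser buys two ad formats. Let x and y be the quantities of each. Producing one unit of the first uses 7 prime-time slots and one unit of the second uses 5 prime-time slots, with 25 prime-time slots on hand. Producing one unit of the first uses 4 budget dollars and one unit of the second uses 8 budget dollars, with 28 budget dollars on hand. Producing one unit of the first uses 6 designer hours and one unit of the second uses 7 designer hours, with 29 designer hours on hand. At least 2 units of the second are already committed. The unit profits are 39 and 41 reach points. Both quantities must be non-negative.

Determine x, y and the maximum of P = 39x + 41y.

Corner points and P = 39x + 41y:
  (0, 7/2) → P = 287/2
  (0, 2) → P = 82
  (5/3, 8/3) → P = 523/3
  (15/7, 2) → P = 1159/7

The optimum lies where 7x + 5y = 25 and 4x + 8y = 28.
Solving simultaneously gives x = 5/3, y = 8/3.

x = 5/3, y = 8/3, maximum P = 523/3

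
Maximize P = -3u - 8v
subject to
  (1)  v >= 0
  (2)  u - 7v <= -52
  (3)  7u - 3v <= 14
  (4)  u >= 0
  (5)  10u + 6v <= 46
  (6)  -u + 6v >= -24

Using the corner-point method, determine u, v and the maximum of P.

Feasible corners and P = -3u - 8v:
  (0, 52/7) → P = -416/7
  (5/38, 283/38) → P = -2279/38
  (0, 23/3) → P = -184/3

u = 0, v = 52/7, maximum P = -416/7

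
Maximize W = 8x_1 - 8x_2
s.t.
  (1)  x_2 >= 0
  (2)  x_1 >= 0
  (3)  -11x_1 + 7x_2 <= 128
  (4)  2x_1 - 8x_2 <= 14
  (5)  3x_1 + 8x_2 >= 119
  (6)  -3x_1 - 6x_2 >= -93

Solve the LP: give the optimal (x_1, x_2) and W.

x_1 = 5, x_2 = 13, maximum W = -64

Feasible corners and W = 8x_1 - 8x_2:
  (0, 119/8) → W = -119
  (0, 31/2) → W = -124
  (5, 13) → W = -64

At the optimal vertex, 3x_1 + 8x_2 = 119 and -3x_1 - 6x_2 = -93.
Solving simultaneously gives x_1 = 5, x_2 = 13.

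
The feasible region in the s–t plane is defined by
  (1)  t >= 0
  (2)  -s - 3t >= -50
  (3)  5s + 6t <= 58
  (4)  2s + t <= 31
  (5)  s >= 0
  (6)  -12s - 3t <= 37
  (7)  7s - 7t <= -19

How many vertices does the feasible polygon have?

The feasible vertices (each the meet of two boundaries and inside every other half-plane) are:
  (0, 29/3)
  (292/77, 501/77)
  (0, 19/7)

3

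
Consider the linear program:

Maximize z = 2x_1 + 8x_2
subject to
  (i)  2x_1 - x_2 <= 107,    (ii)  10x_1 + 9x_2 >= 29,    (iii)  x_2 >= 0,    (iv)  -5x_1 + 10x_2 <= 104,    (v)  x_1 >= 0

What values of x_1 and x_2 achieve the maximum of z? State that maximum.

x_1 = 1174/15, x_2 = 743/15, maximum z = 2764/5

Vertices and z = 2x_1 + 8x_2:
  (107/2, 0) → z = 107
  (1174/15, 743/15) → z = 2764/5
  (29/10, 0) → z = 29/5
  (0, 29/9) → z = 232/9
  (0, 52/5) → z = 416/5

At the optimal vertex, 2x_1 - x_2 = 107 and -5x_1 + 10x_2 = 104.
Solving simultaneously gives x_1 = 1174/15, x_2 = 743/15.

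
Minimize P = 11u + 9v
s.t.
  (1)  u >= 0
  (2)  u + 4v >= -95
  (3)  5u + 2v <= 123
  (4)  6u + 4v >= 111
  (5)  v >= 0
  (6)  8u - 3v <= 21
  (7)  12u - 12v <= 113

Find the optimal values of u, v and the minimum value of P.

Feasible corners and P = 11u + 9v:
  (0, 123/2) → P = 1107/2
  (0, 111/4) → P = 999/4
  (411/31, 879/31) → P = 12432/31
  (417/50, 381/25) → P = 2289/10

The binding constraints are 6u + 4v = 111 and 8u - 3v = 21.
Solving simultaneously gives u = 417/50, v = 381/25.

u = 417/50, v = 381/25, minimum P = 2289/10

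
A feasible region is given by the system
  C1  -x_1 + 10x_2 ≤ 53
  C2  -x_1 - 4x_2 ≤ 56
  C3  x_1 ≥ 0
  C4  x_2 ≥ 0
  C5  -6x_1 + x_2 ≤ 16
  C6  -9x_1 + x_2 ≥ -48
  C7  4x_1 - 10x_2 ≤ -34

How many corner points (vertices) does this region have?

Intersecting each pair of boundary lines and keeping only the points that satisfy every inequality leaves:
  (0, 53/10)
  (533/89, 525/89)
  (0, 17/5)
  (257/43, 249/43)

4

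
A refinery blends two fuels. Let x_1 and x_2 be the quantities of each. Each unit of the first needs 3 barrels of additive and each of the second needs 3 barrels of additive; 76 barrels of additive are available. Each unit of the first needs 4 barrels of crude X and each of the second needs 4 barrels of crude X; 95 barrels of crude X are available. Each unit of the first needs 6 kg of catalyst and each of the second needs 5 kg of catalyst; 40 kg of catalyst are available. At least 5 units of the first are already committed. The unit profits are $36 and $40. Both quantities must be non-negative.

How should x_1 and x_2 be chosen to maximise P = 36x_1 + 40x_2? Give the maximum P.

x_1 = 5, x_2 = 2, maximum P = 260

Extreme points and P = 36x_1 + 40x_2:
  (20/3, 0) → P = 240
  (5, 0) → P = 180
  (5, 2) → P = 260

At the optimal vertex, 6x_1 + 5x_2 = 40 and x_1 = 5.
Solving simultaneously gives x_1 = 5, x_2 = 2.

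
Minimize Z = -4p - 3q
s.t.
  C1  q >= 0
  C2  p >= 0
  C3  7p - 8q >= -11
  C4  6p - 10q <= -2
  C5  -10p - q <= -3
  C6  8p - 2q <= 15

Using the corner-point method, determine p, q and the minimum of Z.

p = 71/25, q = 193/50, minimum Z = -1147/50

Vertices and Z = -4p - 3q:
  (13/87, 131/87) → Z = -445/87
  (71/25, 193/50) → Z = -1147/50
  (14/53, 19/53) → Z = -113/53
  (77/34, 53/34) → Z = -467/34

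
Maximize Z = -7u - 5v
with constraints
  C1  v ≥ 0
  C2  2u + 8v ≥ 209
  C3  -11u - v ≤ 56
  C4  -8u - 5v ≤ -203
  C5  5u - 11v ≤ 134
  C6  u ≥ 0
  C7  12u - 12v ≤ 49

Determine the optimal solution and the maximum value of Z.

Extreme points and Z = -7u - 5v:
  (193/18, 211/9) → Z = -3461/18
  (145/6, 241/12) → Z = -3235/12
  (0, 203/5) → Z = -203
The feasible region is unbounded (it extends along (0, 1), (1, 1)), but Z strictly decreases along every unbounded feasible direction, so there is no improving ray and the maximum is attained at a vertex.

The optimum lies where 2u + 8v = 209 and -8u - 5v = -203.
Solving simultaneously gives u = 193/18, v = 211/9.

u = 193/18, v = 211/9, maximum Z = -3461/18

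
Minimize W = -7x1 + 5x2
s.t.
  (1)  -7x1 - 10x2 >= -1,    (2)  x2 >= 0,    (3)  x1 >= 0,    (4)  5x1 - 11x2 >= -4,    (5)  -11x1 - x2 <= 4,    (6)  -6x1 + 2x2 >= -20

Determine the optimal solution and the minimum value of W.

Corner points and W = -7x1 + 5x2:
  (1/7, 0) → W = -1
  (0, 1/10) → W = 1/2
  (0, 0) → W = 0

The binding constraints are -7x1 - 10x2 = -1 and x2 = 0.
Solving simultaneously gives x1 = 1/7, x2 = 0.

x1 = 1/7, x2 = 0, minimum W = -1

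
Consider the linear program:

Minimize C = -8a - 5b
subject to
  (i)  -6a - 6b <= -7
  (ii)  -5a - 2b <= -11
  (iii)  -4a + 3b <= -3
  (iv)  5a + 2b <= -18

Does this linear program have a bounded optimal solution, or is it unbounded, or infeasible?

Constraints -5a - 2b ≤ -11 and 5a + 2b ≤ -18 have parallel boundaries but demand opposite sides — no point can satisfy both, so the region is empty.

infeasible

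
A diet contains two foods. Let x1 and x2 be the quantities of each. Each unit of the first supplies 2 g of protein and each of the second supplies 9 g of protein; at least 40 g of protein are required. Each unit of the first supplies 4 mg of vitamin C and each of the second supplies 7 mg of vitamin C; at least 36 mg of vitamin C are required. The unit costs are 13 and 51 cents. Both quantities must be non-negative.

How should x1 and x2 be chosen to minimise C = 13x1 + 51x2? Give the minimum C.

The feasible region is unbounded (it extends along (0, 1), (1, 0)), but C strictly increases along every unbounded feasible direction, so there is no improving ray and the minimum is attained at a vertex.

The binding constraints are 2x1 + 9x2 = 40 and 4x1 + 7x2 = 36.
Solving simultaneously gives x1 = 2, x2 = 4.

x1 = 2, x2 = 4, minimum C = 230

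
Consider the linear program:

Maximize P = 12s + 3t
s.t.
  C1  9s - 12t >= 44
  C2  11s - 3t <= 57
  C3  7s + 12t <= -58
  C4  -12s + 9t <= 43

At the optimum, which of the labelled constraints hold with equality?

Feasible corners and P = 12s + 3t:
  (-7/8, -415/96) → P = -751/32
  (-304/21, -305/21) → P = -1521/7
  (10/3, -61/9) → P = 59/3
The feasible region is unbounded (it extends along (-3, -4), (-3, -11)), but P strictly decreases along every unbounded feasible direction, so there is no improving ray and the maximum is attained at a vertex.

The maximum is at (10/3, -61/9). Substituting into each constraint, equality holds for C2 and C3; the remaining constraints have slack.

C2 and C3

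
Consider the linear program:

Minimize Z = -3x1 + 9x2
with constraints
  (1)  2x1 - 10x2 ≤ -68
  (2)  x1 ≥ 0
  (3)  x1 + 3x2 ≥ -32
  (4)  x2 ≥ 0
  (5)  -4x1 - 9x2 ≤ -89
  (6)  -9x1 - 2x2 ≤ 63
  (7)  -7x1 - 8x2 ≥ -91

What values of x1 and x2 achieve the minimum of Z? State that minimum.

Feasible corners and Z = -3x1 + 9x2:
  (0, 89/9) → Z = 89
  (0, 91/8) → Z = 819/8
  (107/31, 259/31) → Z = 2010/31

The binding constraints are -4x1 - 9x2 = -89 and -7x1 - 8x2 = -91.
Solving simultaneously gives x1 = 107/31, x2 = 259/31.

x1 = 107/31, x2 = 259/31, minimum Z = 2010/31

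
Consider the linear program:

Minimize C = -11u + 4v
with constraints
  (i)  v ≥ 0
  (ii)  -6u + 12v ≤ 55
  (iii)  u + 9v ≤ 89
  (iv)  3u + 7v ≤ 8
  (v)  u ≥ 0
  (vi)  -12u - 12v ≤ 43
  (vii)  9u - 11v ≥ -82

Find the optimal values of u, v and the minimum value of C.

At the optimal vertex, v = 0 and 3u + 7v = 8.
Solving simultaneously gives u = 8/3, v = 0.

u = 8/3, v = 0, minimum C = -88/3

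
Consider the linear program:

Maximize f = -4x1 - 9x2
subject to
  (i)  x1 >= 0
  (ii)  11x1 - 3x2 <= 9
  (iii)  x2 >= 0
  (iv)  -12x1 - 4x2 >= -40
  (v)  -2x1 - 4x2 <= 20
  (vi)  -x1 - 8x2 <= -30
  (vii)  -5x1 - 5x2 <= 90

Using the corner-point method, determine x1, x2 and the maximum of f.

Corner points and f = -4x1 - 9x2:
  (0, 10) → f = -90
  (0, 15/4) → f = -135/4
  (39/20, 83/20) → f = -903/20
  (162/91, 321/91) → f = -3537/91

x1 = 0, x2 = 15/4, maximum f = -135/4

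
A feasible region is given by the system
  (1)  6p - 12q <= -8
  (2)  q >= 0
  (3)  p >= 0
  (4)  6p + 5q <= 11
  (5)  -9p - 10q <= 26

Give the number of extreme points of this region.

The feasible vertices (each the meet of two boundaries and inside every other half-plane) are:
  (0, 2/3)
  (46/51, 19/17)
  (0, 11/5)

3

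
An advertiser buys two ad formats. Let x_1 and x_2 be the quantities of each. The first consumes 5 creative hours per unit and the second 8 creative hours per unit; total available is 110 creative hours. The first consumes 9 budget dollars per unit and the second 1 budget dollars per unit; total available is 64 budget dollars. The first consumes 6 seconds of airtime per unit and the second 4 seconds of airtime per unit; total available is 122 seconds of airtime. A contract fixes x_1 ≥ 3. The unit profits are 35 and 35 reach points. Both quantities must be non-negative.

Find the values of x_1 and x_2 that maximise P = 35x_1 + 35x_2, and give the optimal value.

Feasible corners and P = 35x_1 + 35x_2:
  (64/9, 0) → P = 2240/9
  (3, 0) → P = 105
  (6, 10) → P = 560
  (3, 95/8) → P = 4165/8

The binding constraints are 5x_1 + 8x_2 = 110 and 9x_1 + x_2 = 64.
Solving simultaneously gives x_1 = 6, x_2 = 10.

x_1 = 6, x_2 = 10, maximum P = 560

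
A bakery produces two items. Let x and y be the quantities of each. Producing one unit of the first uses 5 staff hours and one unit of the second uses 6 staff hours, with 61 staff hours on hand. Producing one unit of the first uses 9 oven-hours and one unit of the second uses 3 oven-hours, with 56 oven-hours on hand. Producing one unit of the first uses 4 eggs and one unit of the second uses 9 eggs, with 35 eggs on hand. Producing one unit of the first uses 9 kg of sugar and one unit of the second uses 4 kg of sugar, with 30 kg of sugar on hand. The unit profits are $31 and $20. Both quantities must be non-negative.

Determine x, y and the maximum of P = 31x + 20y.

x = 2, y = 3, maximum P = 122

Feasible corners and P = 31x + 20y:
  (0, 0) → P = 0
  (0, 35/9) → P = 700/9
  (10/3, 0) → P = 310/3
  (2, 3) → P = 122

At the optimal vertex, 4x + 9y = 35 and 9x + 4y = 30.
Solving simultaneously gives x = 2, y = 3.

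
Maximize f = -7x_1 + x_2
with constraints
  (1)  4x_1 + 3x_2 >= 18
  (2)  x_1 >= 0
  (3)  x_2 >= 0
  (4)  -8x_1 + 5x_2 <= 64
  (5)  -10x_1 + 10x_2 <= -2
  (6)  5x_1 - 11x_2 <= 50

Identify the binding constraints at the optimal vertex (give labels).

Extreme points and f = -7x_1 + x_2:
  (9/2, 0) → f = -63/2
  (93/35, 86/35) → f = -113/7
  (10, 0) → f = -70
The feasible region is unbounded (it extends along (1, 1), (11, 5)), but f strictly decreases along every unbounded feasible direction, so there is no improving ray and the maximum is attained at a vertex.

The maximum is at (93/35, 86/35). Substituting into each constraint, equality holds for (1) and (5); the remaining constraints have slack.

(1) and (5)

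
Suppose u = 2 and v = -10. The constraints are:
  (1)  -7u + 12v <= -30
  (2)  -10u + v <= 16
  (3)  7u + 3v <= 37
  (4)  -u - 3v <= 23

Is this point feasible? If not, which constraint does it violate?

Constraint (4): -u - 3v = 28, which is not ≤ 23. All other constraints are satisfied.

not feasible — violates (4)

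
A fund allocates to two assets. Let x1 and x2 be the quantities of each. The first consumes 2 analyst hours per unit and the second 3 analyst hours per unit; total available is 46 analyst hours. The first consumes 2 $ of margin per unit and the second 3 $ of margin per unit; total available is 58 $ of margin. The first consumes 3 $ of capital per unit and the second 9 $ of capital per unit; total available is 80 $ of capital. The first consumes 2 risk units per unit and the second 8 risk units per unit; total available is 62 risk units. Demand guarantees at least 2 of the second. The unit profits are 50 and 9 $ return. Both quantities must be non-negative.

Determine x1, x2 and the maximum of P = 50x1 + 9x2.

x1 = 20, x2 = 2, maximum P = 1018

Vertices and P = 50x1 + 9x2:
  (0, 31/4) → P = 279/4
  (0, 2) → P = 18
  (58/3, 22/9) → P = 2966/3
  (20, 2) → P = 1018
  (41/3, 13/3) → P = 2167/3

The binding constraints are 2x1 + 3x2 = 46 and x2 = 2.
Solving simultaneously gives x1 = 20, x2 = 2.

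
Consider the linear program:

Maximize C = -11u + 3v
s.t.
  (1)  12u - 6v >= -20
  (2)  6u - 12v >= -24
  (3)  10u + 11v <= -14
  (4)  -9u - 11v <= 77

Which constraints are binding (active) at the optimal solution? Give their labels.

(1) and (4)

Corner points and C = -11u + 3v:
  (-19/12, 1/6) → C = 215/12
  (-11/3, -4) → C = 85/3
  (63, -644/11) → C = -9555/11

The maximum is at (-11/3, -4). Substituting into each constraint, equality holds for (1) and (4); the remaining constraints have slack.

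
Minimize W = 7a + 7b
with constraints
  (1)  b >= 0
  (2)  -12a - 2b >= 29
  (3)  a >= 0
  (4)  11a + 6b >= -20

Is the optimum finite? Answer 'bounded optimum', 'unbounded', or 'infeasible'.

infeasible

The boundaries b = 0 and a = 0 meet at (0, 0), but that point violates -12a - 2b ≥ 29. Every candidate vertex is excluded by some other constraint, so the feasible region is empty.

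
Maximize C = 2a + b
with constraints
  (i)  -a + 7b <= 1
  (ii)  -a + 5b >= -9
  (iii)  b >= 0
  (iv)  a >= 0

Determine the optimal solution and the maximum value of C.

Feasible corners and C = 2a + b:
  (34, 5) → C = 73
  (0, 1/7) → C = 1/7
  (9, 0) → C = 18
  (0, 0) → C = 0

At the optimal vertex, -a + 7b = 1 and -a + 5b = -9.
Solving simultaneously gives a = 34, b = 5.

a = 34, b = 5, maximum C = 73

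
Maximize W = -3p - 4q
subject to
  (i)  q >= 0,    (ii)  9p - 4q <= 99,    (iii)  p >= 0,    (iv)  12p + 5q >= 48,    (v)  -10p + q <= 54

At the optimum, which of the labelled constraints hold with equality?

(i) and (iv)

Corner points and W = -3p - 4q:
  (11, 0) → W = -33
  (4, 0) → W = -12
  (0, 48/5) → W = -192/5
  (0, 54) → W = -216
The feasible region is unbounded (it extends along (4, 9), (1, 10)), but W strictly decreases along every unbounded feasible direction, so there is no improving ray and the maximum is attained at a vertex.

The maximum is at (4, 0). Substituting into each constraint, equality holds for (i) and (iv); the remaining constraints have slack.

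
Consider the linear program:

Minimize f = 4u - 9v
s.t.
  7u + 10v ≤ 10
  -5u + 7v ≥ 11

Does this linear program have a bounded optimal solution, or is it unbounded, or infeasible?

unbounded

From the feasible point (-40/99, 127/99), moving in the direction (-10, 7) keeps every constraint satisfied while f decreases without bound.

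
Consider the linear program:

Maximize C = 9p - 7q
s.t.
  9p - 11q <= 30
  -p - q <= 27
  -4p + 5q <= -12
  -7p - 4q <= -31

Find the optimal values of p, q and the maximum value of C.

Extreme points and C = 9p - 7q:
  (18, 12) → C = 78
  (461/113, 69/113) → C = 3666/113
  (203/51, 40/51) → C = 91/3

The binding constraints are 9p - 11q = 30 and -4p + 5q = -12.
Solving simultaneously gives p = 18, q = 12.

p = 18, q = 12, maximum C = 78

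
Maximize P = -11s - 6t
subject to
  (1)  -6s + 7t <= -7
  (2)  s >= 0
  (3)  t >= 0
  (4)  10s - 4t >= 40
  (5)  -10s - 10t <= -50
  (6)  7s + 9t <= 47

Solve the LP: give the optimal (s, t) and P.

Feasible corners and P = -11s - 6t:
  (5, 0) → P = -55
  (47/7, 0) → P = -517/7
  (30/7, 5/7) → P = -360/7
  (274/59, 95/59) → P = -3584/59

At the optimal vertex, 10s - 4t = 40 and -10s - 10t = -50.
Solving simultaneously gives s = 30/7, t = 5/7.

s = 30/7, t = 5/7, maximum P = -360/7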